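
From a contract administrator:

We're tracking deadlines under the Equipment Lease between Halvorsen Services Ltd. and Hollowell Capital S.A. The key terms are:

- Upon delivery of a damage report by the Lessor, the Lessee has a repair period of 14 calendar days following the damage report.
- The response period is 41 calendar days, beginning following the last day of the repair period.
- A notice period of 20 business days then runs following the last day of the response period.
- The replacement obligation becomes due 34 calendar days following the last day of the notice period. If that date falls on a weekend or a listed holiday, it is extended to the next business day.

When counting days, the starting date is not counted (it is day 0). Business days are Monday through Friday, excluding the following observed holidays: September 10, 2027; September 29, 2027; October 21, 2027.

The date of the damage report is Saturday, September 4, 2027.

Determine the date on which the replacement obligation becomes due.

December 30, 2027

The last day of the repair period: 14 calendar days after September 4, 2027 is September 18, 2027.
Adding 41 calendar days to September 18, 2027 gives October 29, 2027, which is the last day of the response period.
From Friday, October 29, 2027, 20 business days (Nov 1, Nov 2, Nov 3, Nov 4, …, Nov 24, Nov 25, Nov 26, skipping weekends) brings us to Friday, November 26, 2027, which is the last day of the notice period.
The date on which the replacement obligation becomes due: 34 calendar days after November 26, 2027 is December 30, 2027. December 30, 2027 is a Thursday and is not a listed holiday, so no roll-forward applies.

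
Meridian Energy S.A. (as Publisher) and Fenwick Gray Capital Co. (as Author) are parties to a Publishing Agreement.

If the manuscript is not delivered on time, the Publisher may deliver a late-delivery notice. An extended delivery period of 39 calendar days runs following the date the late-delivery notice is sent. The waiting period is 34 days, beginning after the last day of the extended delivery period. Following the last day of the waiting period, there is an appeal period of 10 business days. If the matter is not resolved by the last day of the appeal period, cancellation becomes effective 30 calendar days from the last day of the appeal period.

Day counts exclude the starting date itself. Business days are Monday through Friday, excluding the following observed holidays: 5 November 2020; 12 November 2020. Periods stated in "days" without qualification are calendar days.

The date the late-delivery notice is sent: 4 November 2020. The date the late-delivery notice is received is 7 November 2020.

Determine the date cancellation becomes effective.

The last day of the extended delivery period: 39 calendar days after 4 November 2020 is 13 December 2020.
Adding 34 calendar days to 13 December 2020 gives 16 January 2021, which is the last day of the waiting period.
The last day of the appeal period: 10 business days after Saturday, 16 January 2021, skipping weekends — Jan 18, Jan 19, Jan 20, Jan 21, Jan 22, Jan 25, Jan 26, Jan 27, Jan 28, Jan 29 — lands on Friday, 29 January 2021.
The date cancellation becomes effective: 29 January 2021 + 30 days = 28 February 2021.

28 February 2021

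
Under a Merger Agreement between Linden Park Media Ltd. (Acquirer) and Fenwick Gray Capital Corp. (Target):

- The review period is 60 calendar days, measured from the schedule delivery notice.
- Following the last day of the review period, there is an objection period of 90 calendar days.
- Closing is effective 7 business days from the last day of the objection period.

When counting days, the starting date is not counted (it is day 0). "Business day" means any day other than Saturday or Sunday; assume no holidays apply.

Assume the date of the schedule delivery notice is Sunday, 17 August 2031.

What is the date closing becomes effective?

The last day of the review period: 17 August 2031 + 60 days = 16 October 2031.
The last day of the objection period: 16 October 2031 + 90 days = 14 January 2032.
From Wednesday, 14 January 2032, 7 business days (Jan 15, Jan 16, Jan 19, Jan 20, Jan 21, Jan 22, Jan 23, skipping weekends) brings us to Friday, 23 January 2032, which is the date closing becomes effective.

23 January 2032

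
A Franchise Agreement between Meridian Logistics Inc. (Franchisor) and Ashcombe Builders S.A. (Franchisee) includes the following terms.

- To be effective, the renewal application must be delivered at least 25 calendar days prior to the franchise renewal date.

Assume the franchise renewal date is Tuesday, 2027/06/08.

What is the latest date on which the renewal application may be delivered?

2027/05/14

2027/06/08 minus 25 days is 2027/05/14.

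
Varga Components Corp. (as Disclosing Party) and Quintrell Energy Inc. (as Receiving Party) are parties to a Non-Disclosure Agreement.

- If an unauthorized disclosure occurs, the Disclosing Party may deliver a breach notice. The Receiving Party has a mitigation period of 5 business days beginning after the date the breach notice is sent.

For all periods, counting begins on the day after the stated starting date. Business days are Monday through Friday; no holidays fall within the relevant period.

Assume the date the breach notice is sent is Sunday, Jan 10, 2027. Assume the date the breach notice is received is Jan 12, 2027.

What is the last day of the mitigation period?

The last day of the mitigation period: counting 5 business days from Sunday, Jan 10, 2027 (Jan 11, Jan 12, Jan 13, Jan 14, Jan 15, skipping weekends) reaches Friday, Jan 15, 2027.

Jan 15, 2027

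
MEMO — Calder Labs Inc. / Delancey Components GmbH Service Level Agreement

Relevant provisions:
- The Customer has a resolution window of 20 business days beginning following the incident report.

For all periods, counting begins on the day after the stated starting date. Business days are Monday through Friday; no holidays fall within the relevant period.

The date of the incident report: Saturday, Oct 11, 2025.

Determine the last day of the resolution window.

Nov 7, 2025

The last day of the resolution window: 20 business days after Saturday, Oct 11, 2025, skipping weekends — Oct 13, Oct 14, Oct 15, Oct 16, …, Nov 5, Nov 6, Nov 7 — lands on Friday, Nov 7, 2025.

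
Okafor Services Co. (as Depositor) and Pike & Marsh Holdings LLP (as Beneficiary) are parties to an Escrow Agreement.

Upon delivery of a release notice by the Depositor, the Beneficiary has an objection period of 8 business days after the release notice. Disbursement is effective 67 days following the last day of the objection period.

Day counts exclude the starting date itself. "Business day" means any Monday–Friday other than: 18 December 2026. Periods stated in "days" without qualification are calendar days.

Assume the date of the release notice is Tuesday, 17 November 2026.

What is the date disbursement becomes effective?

The last day of the objection period: counting 8 business days from Tuesday, 17 November 2026 (Nov 18, Nov 19, Nov 20, Nov 23, Nov 24, Nov 25, Nov 26, Nov 27, skipping weekends) reaches Friday, 27 November 2026.
Adding 67 calendar days to 27 November 2026 gives 2 February 2027, which is the date disbursement becomes effective.

2 February 2027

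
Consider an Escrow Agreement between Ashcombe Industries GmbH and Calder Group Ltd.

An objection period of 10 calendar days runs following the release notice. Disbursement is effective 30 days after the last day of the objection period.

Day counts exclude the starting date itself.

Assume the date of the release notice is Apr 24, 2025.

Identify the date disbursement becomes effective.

The last day of the objection period: Apr 24, 2025 + 10 days = May 4, 2025.
Adding 30 calendar days to May 4, 2025 gives Jun 3, 2025, which is the date disbursement becomes effective.

Jun 3, 2025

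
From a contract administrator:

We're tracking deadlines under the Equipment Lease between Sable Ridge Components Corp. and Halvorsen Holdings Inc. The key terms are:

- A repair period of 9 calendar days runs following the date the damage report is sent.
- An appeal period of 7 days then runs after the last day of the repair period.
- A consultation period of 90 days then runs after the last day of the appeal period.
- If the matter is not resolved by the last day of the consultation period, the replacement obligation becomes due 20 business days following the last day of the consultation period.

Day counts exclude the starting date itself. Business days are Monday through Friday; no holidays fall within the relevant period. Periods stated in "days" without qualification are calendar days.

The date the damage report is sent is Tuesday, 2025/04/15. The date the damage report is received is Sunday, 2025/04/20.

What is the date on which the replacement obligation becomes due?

Adding 9 calendar days to 2025/04/15 gives 2025/04/24, which is the last day of the repair period.
The last day of the appeal period: 7 calendar days after 2025/04/24 is 2025/05/01.
The last day of the consultation period: 2025/05/01 + 90 days = 2025/07/30.
From Wednesday, 2025/07/30, 20 business days (Jul 31, Aug 1, Aug 4, Aug 5, …, Aug 25, Aug 26, Aug 27, skipping weekends) brings us to Wednesday, 2025/08/27, which is the date on which the replacement obligation becomes due.

2025/08/27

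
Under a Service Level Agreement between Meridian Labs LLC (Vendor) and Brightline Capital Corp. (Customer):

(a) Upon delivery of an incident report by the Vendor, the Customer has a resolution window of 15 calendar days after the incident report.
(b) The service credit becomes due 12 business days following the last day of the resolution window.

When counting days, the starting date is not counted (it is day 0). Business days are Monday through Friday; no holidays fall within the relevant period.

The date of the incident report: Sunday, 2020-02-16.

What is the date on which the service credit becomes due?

The last day of the resolution window: 2020-02-16 + 15 days = 2020-03-02.
The date on which the service credit becomes due: counting 12 business days from Monday, 2020-03-02 (Mar 3, Mar 4, Mar 5, Mar 6, …, Mar 16, Mar 17, Mar 18, skipping weekends) reaches Wednesday, 2020-03-18.

2020-03-18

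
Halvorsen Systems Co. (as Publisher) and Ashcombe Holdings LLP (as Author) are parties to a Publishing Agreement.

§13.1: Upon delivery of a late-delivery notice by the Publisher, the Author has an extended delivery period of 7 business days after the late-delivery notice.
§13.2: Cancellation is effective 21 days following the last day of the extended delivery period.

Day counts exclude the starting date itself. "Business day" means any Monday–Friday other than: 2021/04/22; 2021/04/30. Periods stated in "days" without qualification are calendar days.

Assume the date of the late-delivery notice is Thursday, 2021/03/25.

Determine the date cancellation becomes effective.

The last day of the extended delivery period: counting 7 business days from Thursday, 2021/03/25 (Mar 26, Mar 29, Mar 30, Mar 31, Apr 1, Apr 2, Apr 5, skipping weekends) reaches Monday, 2021/04/05.
Adding 21 calendar days to 2021/04/05 gives 2021/04/26, which is the date cancellation becomes effective.

2021/04/26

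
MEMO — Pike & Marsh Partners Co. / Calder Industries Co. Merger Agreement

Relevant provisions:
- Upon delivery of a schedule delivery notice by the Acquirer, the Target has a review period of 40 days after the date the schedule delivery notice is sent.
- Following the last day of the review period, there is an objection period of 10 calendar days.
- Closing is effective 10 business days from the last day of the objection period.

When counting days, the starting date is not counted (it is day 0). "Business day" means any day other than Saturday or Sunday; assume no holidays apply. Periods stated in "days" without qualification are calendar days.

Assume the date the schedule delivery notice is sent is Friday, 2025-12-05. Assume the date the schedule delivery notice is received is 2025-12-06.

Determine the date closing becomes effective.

2026-02-06

The last day of the review period: 2025-12-05 + 40 days = 2026-01-14.
The last day of the objection period: 10 calendar days after 2026-01-14 is 2026-01-24.
The date closing becomes effective: 10 business days after Saturday, 2026-01-24, skipping weekends — Jan 26, Jan 27, Jan 28, Jan 29, Jan 30, Feb 2, Feb 3, Feb 4, Feb 5, Feb 6 — lands on Friday, 2026-02-06.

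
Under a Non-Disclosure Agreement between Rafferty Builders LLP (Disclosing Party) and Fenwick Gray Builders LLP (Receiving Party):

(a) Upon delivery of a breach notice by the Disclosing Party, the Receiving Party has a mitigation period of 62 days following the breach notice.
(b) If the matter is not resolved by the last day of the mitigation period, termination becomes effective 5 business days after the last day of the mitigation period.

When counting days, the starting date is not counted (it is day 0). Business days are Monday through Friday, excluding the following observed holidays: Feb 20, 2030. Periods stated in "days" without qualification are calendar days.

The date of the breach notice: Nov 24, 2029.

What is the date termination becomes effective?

Feb 1, 2030

Adding 62 calendar days to Nov 24, 2029 gives Jan 25, 2030, which is the last day of the mitigation period.
The date termination becomes effective: 5 business days after Friday, Jan 25, 2030, skipping weekends — Jan 28, Jan 29, Jan 30, Jan 31, Feb 1 — lands on Friday, Feb 1, 2030.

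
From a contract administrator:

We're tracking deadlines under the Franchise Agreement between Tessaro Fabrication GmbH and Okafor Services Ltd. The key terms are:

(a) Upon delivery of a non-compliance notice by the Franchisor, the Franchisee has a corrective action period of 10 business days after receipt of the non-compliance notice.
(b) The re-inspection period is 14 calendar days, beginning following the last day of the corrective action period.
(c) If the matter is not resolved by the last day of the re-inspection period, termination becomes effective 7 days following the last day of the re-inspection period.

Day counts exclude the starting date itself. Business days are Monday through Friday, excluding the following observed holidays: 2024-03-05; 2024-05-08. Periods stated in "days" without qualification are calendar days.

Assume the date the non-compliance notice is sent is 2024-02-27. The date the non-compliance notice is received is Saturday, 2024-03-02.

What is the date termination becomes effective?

From Saturday, 2024-03-02, 10 business days (Mar 4, Mar 6, Mar 7, Mar 8, Mar 11, Mar 12, Mar 13, Mar 14, Mar 15, Mar 18, skipping weekends and the listed holiday on Mar 5) brings us to Monday, 2024-03-18, which is the last day of the corrective action period.
The last day of the re-inspection period: 2024-03-18 + 14 days = 2024-04-01.
The date termination becomes effective: 2024-04-01 + 7 days = 2024-04-08.

2024-04-08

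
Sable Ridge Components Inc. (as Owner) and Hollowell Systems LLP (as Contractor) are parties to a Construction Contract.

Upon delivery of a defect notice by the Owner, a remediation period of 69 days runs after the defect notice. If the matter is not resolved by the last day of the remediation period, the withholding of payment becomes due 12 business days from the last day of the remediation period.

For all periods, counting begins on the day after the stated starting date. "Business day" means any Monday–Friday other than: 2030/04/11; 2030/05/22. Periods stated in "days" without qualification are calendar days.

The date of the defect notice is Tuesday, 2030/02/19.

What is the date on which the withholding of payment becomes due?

2030/05/15

Adding 69 calendar days to 2030/02/19 gives 2030/04/29, which is the last day of the remediation period.
The date on which the withholding of payment becomes due: 12 business days after Monday, 2030/04/29, skipping weekends — Apr 30, May 1, May 2, May 3, …, May 13, May 14, May 15 — lands on Wednesday, 2030/05/15.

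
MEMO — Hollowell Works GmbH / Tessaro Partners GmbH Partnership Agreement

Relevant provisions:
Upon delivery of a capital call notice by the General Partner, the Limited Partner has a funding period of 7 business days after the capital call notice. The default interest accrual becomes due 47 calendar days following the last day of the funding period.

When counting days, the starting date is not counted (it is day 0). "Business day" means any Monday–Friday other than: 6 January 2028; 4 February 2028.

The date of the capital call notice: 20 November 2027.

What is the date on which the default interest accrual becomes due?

The last day of the funding period: 7 business days after Saturday, 20 November 2027, skipping weekends — Nov 22, Nov 23, Nov 24, Nov 25, Nov 26, Nov 29, Nov 30 — lands on Tuesday, 30 November 2027.
The date on which the default interest accrual becomes due: 47 calendar days after 30 November 2027 is 16 January 2028.

16 January 2028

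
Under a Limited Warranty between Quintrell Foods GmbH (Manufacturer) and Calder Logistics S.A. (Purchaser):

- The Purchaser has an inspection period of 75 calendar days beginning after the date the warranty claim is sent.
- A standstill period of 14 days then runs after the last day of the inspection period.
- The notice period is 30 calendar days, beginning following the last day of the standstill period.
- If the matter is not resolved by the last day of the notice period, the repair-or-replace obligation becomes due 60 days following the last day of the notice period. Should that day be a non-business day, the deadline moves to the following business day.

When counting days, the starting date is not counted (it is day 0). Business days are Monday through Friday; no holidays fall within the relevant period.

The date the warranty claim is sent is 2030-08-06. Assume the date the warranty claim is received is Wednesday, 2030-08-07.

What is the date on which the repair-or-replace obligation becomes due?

2031-02-03

The last day of the inspection period: 75 calendar days after 2030-08-06 is 2030-10-20.
The last day of the standstill period: 2030-10-20 + 14 days = 2030-11-03.
The last day of the notice period: 2030-11-03 + 30 days = 2030-12-03.
Adding 60 calendar days to 2030-12-03 gives 2031-02-01, which is the date on which the repair-or-replace obligation becomes due. That falls on a Saturday, so it rolls to the next business day, Monday, 2031-02-03.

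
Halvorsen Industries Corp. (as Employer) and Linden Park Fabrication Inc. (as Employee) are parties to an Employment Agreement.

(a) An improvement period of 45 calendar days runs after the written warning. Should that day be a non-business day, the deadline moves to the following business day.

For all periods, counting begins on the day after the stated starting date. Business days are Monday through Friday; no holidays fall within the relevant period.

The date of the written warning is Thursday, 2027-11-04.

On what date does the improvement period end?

2027-12-20

The last day of the improvement period: 2027-11-04 + 45 days = 2027-12-19. That falls on a Sunday, so it rolls to the next business day, Monday, 2027-12-20.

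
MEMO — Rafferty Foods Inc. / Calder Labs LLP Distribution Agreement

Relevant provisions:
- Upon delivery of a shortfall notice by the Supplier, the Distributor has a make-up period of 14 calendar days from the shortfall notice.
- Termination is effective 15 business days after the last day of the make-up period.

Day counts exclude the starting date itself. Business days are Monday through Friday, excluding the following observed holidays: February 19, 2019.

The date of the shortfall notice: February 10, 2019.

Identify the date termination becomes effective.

The last day of the make-up period: February 10, 2019 + 14 days = February 24, 2019.
The date termination becomes effective: counting 15 business days from Sunday, February 24, 2019 (Feb 25, Feb 26, Feb 27, Feb 28, …, Mar 13, Mar 14, Mar 15, skipping weekends) reaches Friday, March 15, 2019.

March 15, 2019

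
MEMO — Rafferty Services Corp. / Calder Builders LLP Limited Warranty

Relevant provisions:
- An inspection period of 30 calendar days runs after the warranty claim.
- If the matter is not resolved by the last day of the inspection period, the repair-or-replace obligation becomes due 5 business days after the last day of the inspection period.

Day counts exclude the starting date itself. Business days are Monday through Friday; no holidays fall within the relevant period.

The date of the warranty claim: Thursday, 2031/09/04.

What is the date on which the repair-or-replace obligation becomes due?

2031/10/10

The last day of the inspection period: 2031/09/04 + 30 days = 2031/10/04.
The date on which the repair-or-replace obligation becomes due: counting 5 business days from Saturday, 2031/10/04 (Oct 6, Oct 7, Oct 8, Oct 9, Oct 10, skipping weekends) reaches Friday, 2031/10/10.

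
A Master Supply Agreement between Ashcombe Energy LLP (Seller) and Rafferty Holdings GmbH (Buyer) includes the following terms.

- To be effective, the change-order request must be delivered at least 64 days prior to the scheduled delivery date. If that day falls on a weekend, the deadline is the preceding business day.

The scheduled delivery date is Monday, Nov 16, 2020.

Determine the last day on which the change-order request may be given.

Counting back 64 calendar days from Nov 16, 2020 gives Sep 13, 2020. That is a Sunday, so the deadline moves back to Friday, Sep 11, 2020.

Sep 11, 2020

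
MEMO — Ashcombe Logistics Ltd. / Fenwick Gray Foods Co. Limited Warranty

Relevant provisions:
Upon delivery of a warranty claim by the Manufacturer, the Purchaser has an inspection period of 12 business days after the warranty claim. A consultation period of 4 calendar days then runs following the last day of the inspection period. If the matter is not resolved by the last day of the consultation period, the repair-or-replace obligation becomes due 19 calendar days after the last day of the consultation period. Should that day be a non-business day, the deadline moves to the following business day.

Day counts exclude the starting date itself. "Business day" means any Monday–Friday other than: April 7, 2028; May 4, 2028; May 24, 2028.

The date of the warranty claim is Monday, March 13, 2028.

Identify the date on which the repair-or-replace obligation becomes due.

April 21, 2028

The last day of the inspection period: 12 business days after Monday, March 13, 2028, skipping weekends — Mar 14, Mar 15, Mar 16, Mar 17, …, Mar 27, Mar 28, Mar 29 — lands on Wednesday, March 29, 2028.
Adding 4 calendar days to March 29, 2028 gives April 2, 2028, which is the last day of the consultation period.
The date on which the repair-or-replace obligation becomes due: 19 calendar days after April 2, 2028 is April 21, 2028. April 21, 2028 is a Friday and is not a listed holiday, so no roll-forward applies.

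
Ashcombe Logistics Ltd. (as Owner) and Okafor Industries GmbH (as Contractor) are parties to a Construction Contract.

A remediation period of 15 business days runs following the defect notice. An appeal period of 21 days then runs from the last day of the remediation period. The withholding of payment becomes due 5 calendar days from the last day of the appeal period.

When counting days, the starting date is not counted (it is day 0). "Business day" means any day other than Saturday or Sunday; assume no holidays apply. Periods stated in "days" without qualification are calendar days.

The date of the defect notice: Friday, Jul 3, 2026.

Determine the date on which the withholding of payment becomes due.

The last day of the remediation period: 15 business days after Friday, Jul 3, 2026, skipping weekends — Jul 6, Jul 7, Jul 8, Jul 9, …, Jul 22, Jul 23, Jul 24 — lands on Friday, Jul 24, 2026.
Adding 21 calendar days to Jul 24, 2026 gives Aug 14, 2026, which is the last day of the appeal period.
Adding 5 calendar days to Aug 14, 2026 gives Aug 19, 2026, which is the date on which the withholding of payment becomes due.

Aug 19, 2026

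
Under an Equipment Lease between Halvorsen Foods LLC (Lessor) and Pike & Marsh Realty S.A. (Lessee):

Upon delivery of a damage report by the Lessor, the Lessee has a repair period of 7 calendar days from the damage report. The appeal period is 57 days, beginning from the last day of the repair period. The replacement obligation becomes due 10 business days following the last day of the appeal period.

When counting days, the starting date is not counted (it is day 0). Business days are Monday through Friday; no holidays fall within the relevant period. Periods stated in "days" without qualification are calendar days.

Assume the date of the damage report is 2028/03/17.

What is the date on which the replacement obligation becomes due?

2028/06/02

Adding 7 calendar days to 2028/03/17 gives 2028/03/24, which is the last day of the repair period.
The last day of the appeal period: 57 calendar days after 2028/03/24 is 2028/05/20.
The date on which the replacement obligation becomes due: 10 business days after Saturday, 2028/05/20, skipping weekends — May 22, May 23, May 24, May 25, May 26, May 29, May 30, May 31, Jun 1, Jun 2 — lands on Friday, 2028/06/02.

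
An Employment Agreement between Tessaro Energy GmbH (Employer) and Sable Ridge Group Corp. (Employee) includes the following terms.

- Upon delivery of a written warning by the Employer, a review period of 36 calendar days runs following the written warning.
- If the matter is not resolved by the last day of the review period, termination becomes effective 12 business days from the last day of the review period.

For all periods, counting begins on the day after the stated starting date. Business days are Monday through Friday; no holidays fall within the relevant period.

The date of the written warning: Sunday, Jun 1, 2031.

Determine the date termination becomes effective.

Jul 23, 2031

Adding 36 calendar days to Jun 1, 2031 gives Jul 7, 2031, which is the last day of the review period.
The date termination becomes effective: 12 business days after Monday, Jul 7, 2031, skipping weekends — Jul 8, Jul 9, Jul 10, Jul 11, …, Jul 21, Jul 22, Jul 23 — lands on Wednesday, Jul 23, 2031.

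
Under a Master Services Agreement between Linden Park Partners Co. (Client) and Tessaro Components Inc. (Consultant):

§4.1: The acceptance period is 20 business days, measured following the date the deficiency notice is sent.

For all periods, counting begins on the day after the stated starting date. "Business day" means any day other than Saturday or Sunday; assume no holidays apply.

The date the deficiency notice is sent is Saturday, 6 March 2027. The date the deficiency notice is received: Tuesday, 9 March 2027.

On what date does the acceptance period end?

The last day of the acceptance period: 20 business days after Saturday, 6 March 2027, skipping weekends — Mar 8, Mar 9, Mar 10, Mar 11, …, Mar 31, Apr 1, Apr 2 — lands on Friday, 2 April 2027.

2 April 2027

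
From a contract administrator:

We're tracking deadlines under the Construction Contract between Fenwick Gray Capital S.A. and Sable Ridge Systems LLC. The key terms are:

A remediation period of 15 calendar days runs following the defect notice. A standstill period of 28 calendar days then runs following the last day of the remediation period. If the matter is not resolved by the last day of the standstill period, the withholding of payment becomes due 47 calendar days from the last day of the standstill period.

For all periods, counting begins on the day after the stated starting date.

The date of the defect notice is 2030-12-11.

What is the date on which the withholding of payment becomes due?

2031-03-11

Adding 15 calendar days to 2030-12-11 gives 2030-12-26, which is the last day of the remediation period.
Adding 28 calendar days to 2030-12-26 gives 2031-01-23, which is the last day of the standstill period.
Adding 47 calendar days to 2031-01-23 gives 2031-03-11, which is the date on which the withholding of payment becomes due.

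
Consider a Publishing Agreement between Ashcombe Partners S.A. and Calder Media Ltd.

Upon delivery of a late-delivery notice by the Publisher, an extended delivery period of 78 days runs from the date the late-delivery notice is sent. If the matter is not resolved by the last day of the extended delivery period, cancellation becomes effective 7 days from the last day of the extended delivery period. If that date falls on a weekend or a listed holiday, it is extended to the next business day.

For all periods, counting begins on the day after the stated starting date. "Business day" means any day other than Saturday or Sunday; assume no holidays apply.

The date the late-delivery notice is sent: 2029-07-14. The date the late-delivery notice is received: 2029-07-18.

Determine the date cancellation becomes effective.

2029-10-08

The last day of the extended delivery period: 2029-07-14 + 78 days = 2029-09-30.
The date cancellation becomes effective: 2029-09-30 + 7 days = 2029-10-07. That falls on a Sunday, so it rolls to the next business day, Monday, 2029-10-08.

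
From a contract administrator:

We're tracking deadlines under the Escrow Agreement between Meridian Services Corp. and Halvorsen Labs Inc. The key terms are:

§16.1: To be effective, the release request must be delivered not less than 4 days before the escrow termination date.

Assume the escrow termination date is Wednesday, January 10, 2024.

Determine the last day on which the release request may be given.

January 10, 2024 minus 4 days is January 6, 2024.

January 6, 2024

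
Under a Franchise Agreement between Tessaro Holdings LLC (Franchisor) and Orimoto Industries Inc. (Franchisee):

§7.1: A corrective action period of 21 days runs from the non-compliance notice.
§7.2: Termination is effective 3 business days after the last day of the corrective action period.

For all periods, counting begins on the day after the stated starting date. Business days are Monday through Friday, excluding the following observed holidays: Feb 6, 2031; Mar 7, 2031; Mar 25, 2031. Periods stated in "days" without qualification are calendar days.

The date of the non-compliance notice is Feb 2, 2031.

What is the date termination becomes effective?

Feb 26, 2031

The last day of the corrective action period: 21 calendar days after Feb 2, 2031 is Feb 23, 2031.
From Sunday, Feb 23, 2031, 3 business days (Feb 24, Feb 25, Feb 26, skipping weekends) brings us to Wednesday, Feb 26, 2031, which is the date termination becomes effective.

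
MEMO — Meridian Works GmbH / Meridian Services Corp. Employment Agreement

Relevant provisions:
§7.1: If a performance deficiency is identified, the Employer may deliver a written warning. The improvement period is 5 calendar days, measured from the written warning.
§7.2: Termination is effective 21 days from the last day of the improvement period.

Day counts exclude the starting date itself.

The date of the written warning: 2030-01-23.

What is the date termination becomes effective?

2030-02-18

The last day of the improvement period: 5 calendar days after 2030-01-23 is 2030-01-28.
The date termination becomes effective: 21 calendar days after 2030-01-28 is 2030-02-18.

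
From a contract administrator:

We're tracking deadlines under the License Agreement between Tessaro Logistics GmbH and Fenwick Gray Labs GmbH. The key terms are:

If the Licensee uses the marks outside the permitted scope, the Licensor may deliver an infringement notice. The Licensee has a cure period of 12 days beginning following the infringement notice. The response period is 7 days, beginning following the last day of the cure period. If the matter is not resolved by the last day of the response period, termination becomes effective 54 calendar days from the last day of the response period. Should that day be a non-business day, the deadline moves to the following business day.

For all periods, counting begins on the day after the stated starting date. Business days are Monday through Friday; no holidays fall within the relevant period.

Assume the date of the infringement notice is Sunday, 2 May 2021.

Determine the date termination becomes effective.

The last day of the cure period: 12 calendar days after 2 May 2021 is 14 May 2021.
Adding 7 calendar days to 14 May 2021 gives 21 May 2021, which is the last day of the response period.
The date termination becomes effective: 54 calendar days after 21 May 2021 is 14 July 2021. 14 July 2021 is a Wednesday, so no roll-forward applies.

14 July 2021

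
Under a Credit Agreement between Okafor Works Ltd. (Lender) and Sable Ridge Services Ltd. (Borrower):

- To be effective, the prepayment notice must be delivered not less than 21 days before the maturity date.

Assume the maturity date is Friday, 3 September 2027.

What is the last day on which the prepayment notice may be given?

Counting back 21 calendar days from 3 September 2027 gives 13 August 2027.

13 August 2027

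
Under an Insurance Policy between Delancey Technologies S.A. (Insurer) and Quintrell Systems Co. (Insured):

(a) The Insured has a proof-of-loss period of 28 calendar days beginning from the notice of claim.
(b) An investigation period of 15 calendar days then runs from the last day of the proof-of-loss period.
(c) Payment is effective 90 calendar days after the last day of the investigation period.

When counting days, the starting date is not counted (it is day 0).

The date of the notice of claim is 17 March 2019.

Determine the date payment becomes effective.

The last day of the proof-of-loss period: 17 March 2019 + 28 days = 14 April 2019.
The last day of the investigation period: 14 April 2019 + 15 days = 29 April 2019.
Adding 90 calendar days to 29 April 2019 gives 28 July 2019, which is the date payment becomes effective.

28 July 2019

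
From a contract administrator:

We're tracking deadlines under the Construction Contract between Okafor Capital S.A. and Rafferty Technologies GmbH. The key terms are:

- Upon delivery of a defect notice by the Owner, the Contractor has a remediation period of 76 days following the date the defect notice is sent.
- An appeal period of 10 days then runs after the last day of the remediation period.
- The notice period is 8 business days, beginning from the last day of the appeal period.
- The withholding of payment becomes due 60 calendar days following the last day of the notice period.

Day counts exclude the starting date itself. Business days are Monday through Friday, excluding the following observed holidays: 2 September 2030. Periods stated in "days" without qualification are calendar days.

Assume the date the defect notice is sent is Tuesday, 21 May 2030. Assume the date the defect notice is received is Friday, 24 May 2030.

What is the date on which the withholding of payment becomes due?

The last day of the remediation period: 21 May 2030 + 76 days = 5 August 2030.
Adding 10 calendar days to 5 August 2030 gives 15 August 2030, which is the last day of the appeal period.
The last day of the notice period: 8 business days after Thursday, 15 August 2030, skipping weekends — Aug 16, Aug 19, Aug 20, Aug 21, Aug 22, Aug 23, Aug 26, Aug 27 — lands on Tuesday, 27 August 2030.
The date on which the withholding of payment becomes due: 27 August 2030 + 60 days = 26 October 2030.

26 October 2030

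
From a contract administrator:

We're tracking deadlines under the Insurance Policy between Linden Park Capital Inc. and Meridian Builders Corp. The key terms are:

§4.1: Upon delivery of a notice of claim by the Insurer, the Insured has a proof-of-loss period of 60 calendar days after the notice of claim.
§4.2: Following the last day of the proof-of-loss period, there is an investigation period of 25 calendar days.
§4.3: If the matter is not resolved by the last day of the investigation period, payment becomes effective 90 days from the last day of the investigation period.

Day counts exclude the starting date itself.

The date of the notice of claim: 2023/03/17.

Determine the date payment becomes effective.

The last day of the proof-of-loss period: 2023/03/17 + 60 days = 2023/05/16.
The last day of the investigation period: 25 calendar days after 2023/05/16 is 2023/06/10.
The date payment becomes effective: 90 calendar days after 2023/06/10 is 2023/09/08.

2023/09/08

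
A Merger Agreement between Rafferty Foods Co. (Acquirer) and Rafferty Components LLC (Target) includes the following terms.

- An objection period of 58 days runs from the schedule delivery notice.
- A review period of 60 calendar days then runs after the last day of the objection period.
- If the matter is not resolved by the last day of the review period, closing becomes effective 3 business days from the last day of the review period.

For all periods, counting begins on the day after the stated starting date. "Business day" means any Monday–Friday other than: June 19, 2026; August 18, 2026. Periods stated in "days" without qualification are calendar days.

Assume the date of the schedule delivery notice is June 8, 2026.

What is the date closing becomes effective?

October 7, 2026

The last day of the objection period: June 8, 2026 + 58 days = August 5, 2026.
The last day of the review period: August 5, 2026 + 60 days = October 4, 2026.
The date closing becomes effective: counting 3 business days from Sunday, October 4, 2026 (Oct 5, Oct 6, Oct 7, skipping weekends) reaches Wednesday, October 7, 2026.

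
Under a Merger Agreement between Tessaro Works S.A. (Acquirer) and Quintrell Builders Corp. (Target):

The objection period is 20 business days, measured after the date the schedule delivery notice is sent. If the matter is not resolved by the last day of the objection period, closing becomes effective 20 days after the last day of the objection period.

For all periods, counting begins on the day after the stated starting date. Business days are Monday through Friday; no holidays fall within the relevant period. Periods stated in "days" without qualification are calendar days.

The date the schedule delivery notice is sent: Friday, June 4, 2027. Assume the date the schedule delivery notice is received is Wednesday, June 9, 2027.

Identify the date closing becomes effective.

July 22, 2027

The last day of the objection period: 20 business days after Friday, June 4, 2027, skipping weekends — Jun 7, Jun 8, Jun 9, Jun 10, …, Jun 30, Jul 1, Jul 2 — lands on Friday, July 2, 2027.
The date closing becomes effective: July 2, 2027 + 20 days = July 22, 2027.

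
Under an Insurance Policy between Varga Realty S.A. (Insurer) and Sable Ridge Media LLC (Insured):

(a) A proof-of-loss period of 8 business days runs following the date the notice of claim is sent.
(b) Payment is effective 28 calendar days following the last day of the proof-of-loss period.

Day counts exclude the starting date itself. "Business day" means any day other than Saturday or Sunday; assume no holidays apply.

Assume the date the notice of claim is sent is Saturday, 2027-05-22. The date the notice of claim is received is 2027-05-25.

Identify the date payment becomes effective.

2027-06-30

The last day of the proof-of-loss period: 8 business days after Saturday, 2027-05-22, skipping weekends — May 24, May 25, May 26, May 27, May 28, May 31, Jun 1, Jun 2 — lands on Wednesday, 2027-06-02.
Adding 28 calendar days to 2027-06-02 gives 2027-06-30, which is the date payment becomes effective.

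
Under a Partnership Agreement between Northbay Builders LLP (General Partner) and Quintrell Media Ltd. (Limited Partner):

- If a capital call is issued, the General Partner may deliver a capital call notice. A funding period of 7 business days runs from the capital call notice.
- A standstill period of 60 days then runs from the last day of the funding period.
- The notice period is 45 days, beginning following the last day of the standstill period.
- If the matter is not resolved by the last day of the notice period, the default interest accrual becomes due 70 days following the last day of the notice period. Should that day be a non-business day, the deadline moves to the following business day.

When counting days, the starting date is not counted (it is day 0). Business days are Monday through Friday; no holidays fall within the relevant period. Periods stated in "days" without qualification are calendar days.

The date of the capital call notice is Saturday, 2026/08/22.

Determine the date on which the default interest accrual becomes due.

The last day of the funding period: counting 7 business days from Saturday, 2026/08/22 (Aug 24, Aug 25, Aug 26, Aug 27, Aug 28, Aug 31, Sep 1, skipping weekends) reaches Tuesday, 2026/09/01.
Adding 60 calendar days to 2026/09/01 gives 2026/10/31, which is the last day of the standstill period.
Adding 45 calendar days to 2026/10/31 gives 2026/12/15, which is the last day of the notice period.
Adding 70 calendar days to 2026/12/15 gives 2027/02/23, which is the date on which the default interest accrual becomes due. 2027/02/23 is a Tuesday, so no roll-forward applies.

2027/02/23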